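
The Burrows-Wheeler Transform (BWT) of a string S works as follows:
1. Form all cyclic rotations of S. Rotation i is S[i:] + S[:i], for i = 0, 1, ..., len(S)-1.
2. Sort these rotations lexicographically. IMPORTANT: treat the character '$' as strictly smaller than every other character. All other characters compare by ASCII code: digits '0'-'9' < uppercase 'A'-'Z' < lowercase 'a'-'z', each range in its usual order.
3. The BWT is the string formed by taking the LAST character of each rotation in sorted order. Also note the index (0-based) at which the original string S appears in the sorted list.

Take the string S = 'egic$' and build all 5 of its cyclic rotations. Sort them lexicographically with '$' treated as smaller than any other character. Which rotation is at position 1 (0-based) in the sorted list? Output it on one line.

Answer: c$egi

Derivation:
All 5 rotations (rotation i = S[i:]+S[:i]):
  rot[0] = egic$
  rot[1] = gic$e
  rot[2] = ic$eg
  rot[3] = c$egi
  rot[4] = $egic
Sorted (with $ < everything):
  sorted[0] = $egic
  sorted[1] = c$egi
  sorted[2] = egic$
  sorted[3] = gic$e
  sorted[4] = ic$eg
sorted[1] = c$egi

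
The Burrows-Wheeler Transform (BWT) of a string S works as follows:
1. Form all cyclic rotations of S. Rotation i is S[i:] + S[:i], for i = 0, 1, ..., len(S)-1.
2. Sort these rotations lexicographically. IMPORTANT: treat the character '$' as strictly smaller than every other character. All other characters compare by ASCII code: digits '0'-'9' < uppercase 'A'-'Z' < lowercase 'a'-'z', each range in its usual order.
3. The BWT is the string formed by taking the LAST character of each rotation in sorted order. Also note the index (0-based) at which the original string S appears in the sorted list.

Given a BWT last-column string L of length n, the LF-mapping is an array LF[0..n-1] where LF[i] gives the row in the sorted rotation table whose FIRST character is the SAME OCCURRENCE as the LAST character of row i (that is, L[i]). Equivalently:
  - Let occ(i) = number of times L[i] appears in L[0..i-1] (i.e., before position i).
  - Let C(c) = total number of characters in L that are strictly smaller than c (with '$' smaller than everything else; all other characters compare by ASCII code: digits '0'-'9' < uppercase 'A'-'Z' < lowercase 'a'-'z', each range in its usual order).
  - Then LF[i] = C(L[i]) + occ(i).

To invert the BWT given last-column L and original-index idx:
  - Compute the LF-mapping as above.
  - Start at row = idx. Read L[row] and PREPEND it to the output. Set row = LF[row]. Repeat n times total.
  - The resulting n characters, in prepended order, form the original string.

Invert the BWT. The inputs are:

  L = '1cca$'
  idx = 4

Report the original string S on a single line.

LF mapping: 1 3 4 2 0
Walk LF starting at row 4, prepending L[row]:
  step 1: row=4, L[4]='$', prepend. Next row=LF[4]=0
  step 2: row=0, L[0]='1', prepend. Next row=LF[0]=1
  step 3: row=1, L[1]='c', prepend. Next row=LF[1]=3
  step 4: row=3, L[3]='a', prepend. Next row=LF[3]=2
  step 5: row=2, L[2]='c', prepend. Next row=LF[2]=4
Reversed output: cac1$

Answer: cac1$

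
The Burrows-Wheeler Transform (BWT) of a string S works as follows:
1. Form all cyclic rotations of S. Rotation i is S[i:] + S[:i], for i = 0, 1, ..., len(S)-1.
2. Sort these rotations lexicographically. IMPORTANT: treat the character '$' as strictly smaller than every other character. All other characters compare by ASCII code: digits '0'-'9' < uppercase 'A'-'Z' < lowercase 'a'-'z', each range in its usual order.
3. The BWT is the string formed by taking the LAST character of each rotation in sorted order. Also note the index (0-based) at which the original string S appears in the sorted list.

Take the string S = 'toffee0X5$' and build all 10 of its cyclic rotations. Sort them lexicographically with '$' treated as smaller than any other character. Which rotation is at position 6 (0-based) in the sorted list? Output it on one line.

Answer: fee0X5$tof

Derivation:
All 10 rotations (rotation i = S[i:]+S[:i]):
  rot[0] = toffee0X5$
  rot[1] = offee0X5$t
  rot[2] = ffee0X5$to
  rot[3] = fee0X5$tof
  rot[4] = ee0X5$toff
  rot[5] = e0X5$toffe
  rot[6] = 0X5$toffee
  rot[7] = X5$toffee0
  rot[8] = 5$toffee0X
  rot[9] = $toffee0X5
Sorted (with $ < everything):
  sorted[0] = $toffee0X5
  sorted[1] = 0X5$toffee
  sorted[2] = 5$toffee0X
  sorted[3] = X5$toffee0
  sorted[4] = e0X5$toffe
  sorted[5] = ee0X5$toff
  sorted[6] = fee0X5$tof
  sorted[7] = ffee0X5$to
  sorted[8] = offee0X5$t
  sorted[9] = toffee0X5$
sorted[6] = fee0X5$tof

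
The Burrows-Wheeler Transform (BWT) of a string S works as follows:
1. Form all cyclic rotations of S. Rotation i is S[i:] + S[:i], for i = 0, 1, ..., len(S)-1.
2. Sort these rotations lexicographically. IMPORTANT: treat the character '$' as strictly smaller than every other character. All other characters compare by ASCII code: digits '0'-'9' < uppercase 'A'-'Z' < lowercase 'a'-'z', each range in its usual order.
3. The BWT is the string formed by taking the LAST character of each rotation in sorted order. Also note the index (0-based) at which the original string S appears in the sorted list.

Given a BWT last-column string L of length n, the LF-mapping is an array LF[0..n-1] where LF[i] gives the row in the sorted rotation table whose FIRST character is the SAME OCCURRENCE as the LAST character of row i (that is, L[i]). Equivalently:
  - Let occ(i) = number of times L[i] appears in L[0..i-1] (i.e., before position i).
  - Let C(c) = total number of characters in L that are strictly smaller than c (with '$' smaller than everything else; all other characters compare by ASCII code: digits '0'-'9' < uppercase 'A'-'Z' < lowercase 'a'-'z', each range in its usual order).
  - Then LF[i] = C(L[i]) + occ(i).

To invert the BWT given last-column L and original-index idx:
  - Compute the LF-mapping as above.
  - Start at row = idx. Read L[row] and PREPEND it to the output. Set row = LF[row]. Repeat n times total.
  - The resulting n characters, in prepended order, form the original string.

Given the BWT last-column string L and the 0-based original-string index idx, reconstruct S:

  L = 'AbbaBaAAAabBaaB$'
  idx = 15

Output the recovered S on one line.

LF mapping: 1 13 14 8 5 9 2 3 4 10 15 6 11 12 7 0
Walk LF starting at row 15, prepending L[row]:
  step 1: row=15, L[15]='$', prepend. Next row=LF[15]=0
  step 2: row=0, L[0]='A', prepend. Next row=LF[0]=1
  step 3: row=1, L[1]='b', prepend. Next row=LF[1]=13
  step 4: row=13, L[13]='a', prepend. Next row=LF[13]=12
  step 5: row=12, L[12]='a', prepend. Next row=LF[12]=11
  step 6: row=11, L[11]='B', prepend. Next row=LF[11]=6
  step 7: row=6, L[6]='A', prepend. Next row=LF[6]=2
  step 8: row=2, L[2]='b', prepend. Next row=LF[2]=14
  step 9: row=14, L[14]='B', prepend. Next row=LF[14]=7
  step 10: row=7, L[7]='A', prepend. Next row=LF[7]=3
  step 11: row=3, L[3]='a', prepend. Next row=LF[3]=8
  step 12: row=8, L[8]='A', prepend. Next row=LF[8]=4
  step 13: row=4, L[4]='B', prepend. Next row=LF[4]=5
  step 14: row=5, L[5]='a', prepend. Next row=LF[5]=9
  step 15: row=9, L[9]='a', prepend. Next row=LF[9]=10
  step 16: row=10, L[10]='b', prepend. Next row=LF[10]=15
Reversed output: baaBAaABbABaabA$

Answer: baaBAaABbABaabA$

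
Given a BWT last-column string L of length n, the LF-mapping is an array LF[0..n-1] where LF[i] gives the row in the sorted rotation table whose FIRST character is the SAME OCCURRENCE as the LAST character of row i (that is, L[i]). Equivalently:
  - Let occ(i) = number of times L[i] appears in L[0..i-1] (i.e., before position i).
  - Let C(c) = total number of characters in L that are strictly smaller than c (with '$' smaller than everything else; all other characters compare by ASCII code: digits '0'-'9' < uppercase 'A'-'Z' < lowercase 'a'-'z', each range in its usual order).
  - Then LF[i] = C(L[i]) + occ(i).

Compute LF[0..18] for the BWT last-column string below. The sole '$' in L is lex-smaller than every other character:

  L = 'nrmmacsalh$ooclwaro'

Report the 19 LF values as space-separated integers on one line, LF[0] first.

Char counts: '$':1, 'a':3, 'c':2, 'h':1, 'l':2, 'm':2, 'n':1, 'o':3, 'r':2, 's':1, 'w':1
C (first-col start): C('$')=0, C('a')=1, C('c')=4, C('h')=6, C('l')=7, C('m')=9, C('n')=11, C('o')=12, C('r')=15, C('s')=17, C('w')=18
L[0]='n': occ=0, LF[0]=C('n')+0=11+0=11
L[1]='r': occ=0, LF[1]=C('r')+0=15+0=15
L[2]='m': occ=0, LF[2]=C('m')+0=9+0=9
L[3]='m': occ=1, LF[3]=C('m')+1=9+1=10
L[4]='a': occ=0, LF[4]=C('a')+0=1+0=1
L[5]='c': occ=0, LF[5]=C('c')+0=4+0=4
L[6]='s': occ=0, LF[6]=C('s')+0=17+0=17
L[7]='a': occ=1, LF[7]=C('a')+1=1+1=2
L[8]='l': occ=0, LF[8]=C('l')+0=7+0=7
L[9]='h': occ=0, LF[9]=C('h')+0=6+0=6
L[10]='$': occ=0, LF[10]=C('$')+0=0+0=0
L[11]='o': occ=0, LF[11]=C('o')+0=12+0=12
L[12]='o': occ=1, LF[12]=C('o')+1=12+1=13
L[13]='c': occ=1, LF[13]=C('c')+1=4+1=5
L[14]='l': occ=1, LF[14]=C('l')+1=7+1=8
L[15]='w': occ=0, LF[15]=C('w')+0=18+0=18
L[16]='a': occ=2, LF[16]=C('a')+2=1+2=3
L[17]='r': occ=1, LF[17]=C('r')+1=15+1=16
L[18]='o': occ=2, LF[18]=C('o')+2=12+2=14

Answer: 11 15 9 10 1 4 17 2 7 6 0 12 13 5 8 18 3 16 14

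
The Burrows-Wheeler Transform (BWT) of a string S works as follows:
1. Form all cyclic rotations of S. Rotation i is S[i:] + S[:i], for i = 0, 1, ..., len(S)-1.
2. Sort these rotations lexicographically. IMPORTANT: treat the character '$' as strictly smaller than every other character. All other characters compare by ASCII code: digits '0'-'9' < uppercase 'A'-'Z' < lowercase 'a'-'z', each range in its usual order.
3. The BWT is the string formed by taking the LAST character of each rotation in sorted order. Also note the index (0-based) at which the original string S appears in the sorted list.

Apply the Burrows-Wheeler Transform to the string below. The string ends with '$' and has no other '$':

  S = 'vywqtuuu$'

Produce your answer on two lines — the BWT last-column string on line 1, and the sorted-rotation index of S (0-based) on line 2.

All 9 rotations (rotation i = S[i:]+S[:i]):
  rot[0] = vywqtuuu$
  rot[1] = ywqtuuu$v
  rot[2] = wqtuuu$vy
  rot[3] = qtuuu$vyw
  rot[4] = tuuu$vywq
  rot[5] = uuu$vywqt
  rot[6] = uu$vywqtu
  rot[7] = u$vywqtuu
  rot[8] = $vywqtuuu
Sorted (with $ < everything):
  sorted[0] = $vywqtuuu  (last char: 'u')
  sorted[1] = qtuuu$vyw  (last char: 'w')
  sorted[2] = tuuu$vywq  (last char: 'q')
  sorted[3] = u$vywqtuu  (last char: 'u')
  sorted[4] = uu$vywqtu  (last char: 'u')
  sorted[5] = uuu$vywqt  (last char: 't')
  sorted[6] = vywqtuuu$  (last char: '$')
  sorted[7] = wqtuuu$vy  (last char: 'y')
  sorted[8] = ywqtuuu$v  (last char: 'v')
Last column: uwquut$yv
Original string S is at sorted index 6

Answer: uwquut$yv
6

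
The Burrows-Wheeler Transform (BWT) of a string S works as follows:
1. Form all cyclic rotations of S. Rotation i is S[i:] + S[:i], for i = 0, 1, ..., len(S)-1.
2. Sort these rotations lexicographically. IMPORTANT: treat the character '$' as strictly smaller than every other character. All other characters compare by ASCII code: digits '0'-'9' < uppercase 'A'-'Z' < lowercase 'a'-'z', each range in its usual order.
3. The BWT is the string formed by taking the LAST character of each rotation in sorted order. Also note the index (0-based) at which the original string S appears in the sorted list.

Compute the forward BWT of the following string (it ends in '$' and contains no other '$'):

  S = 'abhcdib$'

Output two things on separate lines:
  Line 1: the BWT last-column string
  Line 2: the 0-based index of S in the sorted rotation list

Answer: b$iahcbd
1

Derivation:
All 8 rotations (rotation i = S[i:]+S[:i]):
  rot[0] = abhcdib$
  rot[1] = bhcdib$a
  rot[2] = hcdib$ab
  rot[3] = cdib$abh
  rot[4] = dib$abhc
  rot[5] = ib$abhcd
  rot[6] = b$abhcdi
  rot[7] = $abhcdib
Sorted (with $ < everything):
  sorted[0] = $abhcdib  (last char: 'b')
  sorted[1] = abhcdib$  (last char: '$')
  sorted[2] = b$abhcdi  (last char: 'i')
  sorted[3] = bhcdib$a  (last char: 'a')
  sorted[4] = cdib$abh  (last char: 'h')
  sorted[5] = dib$abhc  (last char: 'c')
  sorted[6] = hcdib$ab  (last char: 'b')
  sorted[7] = ib$abhcd  (last char: 'd')
Last column: b$iahcbd
Original string S is at sorted index 1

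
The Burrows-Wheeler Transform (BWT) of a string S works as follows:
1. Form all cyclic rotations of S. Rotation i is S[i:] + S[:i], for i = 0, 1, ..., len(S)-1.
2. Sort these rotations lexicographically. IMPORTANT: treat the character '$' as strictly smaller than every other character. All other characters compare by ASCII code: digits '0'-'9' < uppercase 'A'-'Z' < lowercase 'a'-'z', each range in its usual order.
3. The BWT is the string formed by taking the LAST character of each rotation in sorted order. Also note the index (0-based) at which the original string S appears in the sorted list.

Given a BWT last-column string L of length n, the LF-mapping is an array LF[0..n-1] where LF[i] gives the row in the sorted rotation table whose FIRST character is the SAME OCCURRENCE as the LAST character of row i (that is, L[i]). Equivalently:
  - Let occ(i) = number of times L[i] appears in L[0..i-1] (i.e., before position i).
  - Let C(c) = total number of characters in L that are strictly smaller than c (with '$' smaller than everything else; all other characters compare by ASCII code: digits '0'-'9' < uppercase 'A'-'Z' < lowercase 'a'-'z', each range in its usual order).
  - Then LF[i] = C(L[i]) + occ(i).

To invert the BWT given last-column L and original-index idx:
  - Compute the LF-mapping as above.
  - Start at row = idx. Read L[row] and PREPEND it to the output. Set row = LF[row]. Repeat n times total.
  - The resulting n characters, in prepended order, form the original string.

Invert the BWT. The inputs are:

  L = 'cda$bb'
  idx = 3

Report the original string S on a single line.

LF mapping: 4 5 1 0 2 3
Walk LF starting at row 3, prepending L[row]:
  step 1: row=3, L[3]='$', prepend. Next row=LF[3]=0
  step 2: row=0, L[0]='c', prepend. Next row=LF[0]=4
  step 3: row=4, L[4]='b', prepend. Next row=LF[4]=2
  step 4: row=2, L[2]='a', prepend. Next row=LF[2]=1
  step 5: row=1, L[1]='d', prepend. Next row=LF[1]=5
  step 6: row=5, L[5]='b', prepend. Next row=LF[5]=3
Reversed output: bdabc$

Answer: bdabc$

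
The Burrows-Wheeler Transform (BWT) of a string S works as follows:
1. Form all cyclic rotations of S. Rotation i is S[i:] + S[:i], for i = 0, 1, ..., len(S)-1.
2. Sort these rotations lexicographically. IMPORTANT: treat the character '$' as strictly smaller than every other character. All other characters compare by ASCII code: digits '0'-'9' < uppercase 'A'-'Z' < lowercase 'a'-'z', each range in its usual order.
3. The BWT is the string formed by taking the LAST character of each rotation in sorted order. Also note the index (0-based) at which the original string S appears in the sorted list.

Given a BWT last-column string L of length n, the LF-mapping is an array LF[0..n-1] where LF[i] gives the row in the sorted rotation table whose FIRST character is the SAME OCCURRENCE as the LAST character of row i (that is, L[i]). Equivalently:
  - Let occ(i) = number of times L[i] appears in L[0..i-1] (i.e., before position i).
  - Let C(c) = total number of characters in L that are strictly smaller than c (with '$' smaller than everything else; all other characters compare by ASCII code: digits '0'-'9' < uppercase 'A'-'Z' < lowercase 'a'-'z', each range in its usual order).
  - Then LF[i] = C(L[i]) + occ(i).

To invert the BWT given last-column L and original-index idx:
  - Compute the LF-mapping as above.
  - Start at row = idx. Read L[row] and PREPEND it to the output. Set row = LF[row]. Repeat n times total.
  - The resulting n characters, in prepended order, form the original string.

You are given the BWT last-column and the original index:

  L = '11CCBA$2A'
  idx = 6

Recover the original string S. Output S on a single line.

LF mapping: 1 2 7 8 6 4 0 3 5
Walk LF starting at row 6, prepending L[row]:
  step 1: row=6, L[6]='$', prepend. Next row=LF[6]=0
  step 2: row=0, L[0]='1', prepend. Next row=LF[0]=1
  step 3: row=1, L[1]='1', prepend. Next row=LF[1]=2
  step 4: row=2, L[2]='C', prepend. Next row=LF[2]=7
  step 5: row=7, L[7]='2', prepend. Next row=LF[7]=3
  step 6: row=3, L[3]='C', prepend. Next row=LF[3]=8
  step 7: row=8, L[8]='A', prepend. Next row=LF[8]=5
  step 8: row=5, L[5]='A', prepend. Next row=LF[5]=4
  step 9: row=4, L[4]='B', prepend. Next row=LF[4]=6
Reversed output: BAAC2C11$

Answer: BAAC2C11$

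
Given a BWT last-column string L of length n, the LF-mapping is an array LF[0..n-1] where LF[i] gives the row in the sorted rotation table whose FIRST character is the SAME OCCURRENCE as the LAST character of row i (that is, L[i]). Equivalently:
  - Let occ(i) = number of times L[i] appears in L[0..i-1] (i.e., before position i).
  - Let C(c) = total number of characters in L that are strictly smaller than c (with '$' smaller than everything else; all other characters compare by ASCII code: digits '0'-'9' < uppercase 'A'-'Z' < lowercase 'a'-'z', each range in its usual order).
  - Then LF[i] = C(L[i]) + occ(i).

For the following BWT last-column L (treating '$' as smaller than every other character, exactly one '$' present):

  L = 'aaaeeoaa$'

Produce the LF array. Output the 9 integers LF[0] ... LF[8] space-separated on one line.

Char counts: '$':1, 'a':5, 'e':2, 'o':1
C (first-col start): C('$')=0, C('a')=1, C('e')=6, C('o')=8
L[0]='a': occ=0, LF[0]=C('a')+0=1+0=1
L[1]='a': occ=1, LF[1]=C('a')+1=1+1=2
L[2]='a': occ=2, LF[2]=C('a')+2=1+2=3
L[3]='e': occ=0, LF[3]=C('e')+0=6+0=6
L[4]='e': occ=1, LF[4]=C('e')+1=6+1=7
L[5]='o': occ=0, LF[5]=C('o')+0=8+0=8
L[6]='a': occ=3, LF[6]=C('a')+3=1+3=4
L[7]='a': occ=4, LF[7]=C('a')+4=1+4=5
L[8]='$': occ=0, LF[8]=C('$')+0=0+0=0

Answer: 1 2 3 6 7 8 4 5 0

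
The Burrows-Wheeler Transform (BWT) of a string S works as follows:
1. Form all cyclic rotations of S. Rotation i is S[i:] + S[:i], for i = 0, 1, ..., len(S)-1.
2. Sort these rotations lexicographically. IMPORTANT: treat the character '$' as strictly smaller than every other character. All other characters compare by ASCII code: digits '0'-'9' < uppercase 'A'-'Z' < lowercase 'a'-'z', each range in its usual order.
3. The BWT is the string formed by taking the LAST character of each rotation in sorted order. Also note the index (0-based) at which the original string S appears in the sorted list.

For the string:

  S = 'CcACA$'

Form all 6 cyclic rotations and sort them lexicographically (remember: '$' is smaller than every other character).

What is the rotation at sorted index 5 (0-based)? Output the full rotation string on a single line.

All 6 rotations (rotation i = S[i:]+S[:i]):
  rot[0] = CcACA$
  rot[1] = cACA$C
  rot[2] = ACA$Cc
  rot[3] = CA$CcA
  rot[4] = A$CcAC
  rot[5] = $CcACA
Sorted (with $ < everything):
  sorted[0] = $CcACA
  sorted[1] = A$CcAC
  sorted[2] = ACA$Cc
  sorted[3] = CA$CcA
  sorted[4] = CcACA$
  sorted[5] = cACA$C
sorted[5] = cACA$C

Answer: cACA$C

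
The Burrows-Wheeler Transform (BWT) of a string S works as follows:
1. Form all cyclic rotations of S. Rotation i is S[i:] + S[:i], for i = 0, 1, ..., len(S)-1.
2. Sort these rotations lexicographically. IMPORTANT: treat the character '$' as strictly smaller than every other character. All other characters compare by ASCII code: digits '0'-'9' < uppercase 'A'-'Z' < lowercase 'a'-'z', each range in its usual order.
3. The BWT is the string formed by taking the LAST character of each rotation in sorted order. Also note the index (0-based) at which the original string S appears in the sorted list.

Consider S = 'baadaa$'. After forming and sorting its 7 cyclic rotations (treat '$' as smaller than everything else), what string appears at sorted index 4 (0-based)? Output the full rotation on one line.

Answer: adaa$ba

Derivation:
All 7 rotations (rotation i = S[i:]+S[:i]):
  rot[0] = baadaa$
  rot[1] = aadaa$b
  rot[2] = adaa$ba
  rot[3] = daa$baa
  rot[4] = aa$baad
  rot[5] = a$baada
  rot[6] = $baadaa
Sorted (with $ < everything):
  sorted[0] = $baadaa
  sorted[1] = a$baada
  sorted[2] = aa$baad
  sorted[3] = aadaa$b
  sorted[4] = adaa$ba
  sorted[5] = baadaa$
  sorted[6] = daa$baa
sorted[4] = adaa$ba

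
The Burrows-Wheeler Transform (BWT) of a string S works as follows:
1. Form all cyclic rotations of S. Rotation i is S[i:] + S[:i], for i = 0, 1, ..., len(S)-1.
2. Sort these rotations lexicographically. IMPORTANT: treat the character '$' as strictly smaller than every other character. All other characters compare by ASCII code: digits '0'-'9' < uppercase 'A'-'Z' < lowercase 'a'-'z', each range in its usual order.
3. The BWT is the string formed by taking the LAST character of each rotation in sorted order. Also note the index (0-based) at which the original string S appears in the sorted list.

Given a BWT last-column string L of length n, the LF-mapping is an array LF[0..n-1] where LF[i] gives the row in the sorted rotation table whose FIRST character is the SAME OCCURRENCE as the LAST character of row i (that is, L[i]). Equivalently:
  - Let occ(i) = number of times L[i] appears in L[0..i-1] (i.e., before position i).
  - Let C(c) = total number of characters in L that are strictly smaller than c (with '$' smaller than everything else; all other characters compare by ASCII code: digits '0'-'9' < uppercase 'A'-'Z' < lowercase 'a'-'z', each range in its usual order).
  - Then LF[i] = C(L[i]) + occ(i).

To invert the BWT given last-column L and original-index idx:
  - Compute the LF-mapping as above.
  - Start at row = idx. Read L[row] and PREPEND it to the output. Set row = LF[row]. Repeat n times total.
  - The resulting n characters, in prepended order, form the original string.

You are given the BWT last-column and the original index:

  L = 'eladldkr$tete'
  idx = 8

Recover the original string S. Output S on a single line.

LF mapping: 4 8 1 2 9 3 7 10 0 11 5 12 6
Walk LF starting at row 8, prepending L[row]:
  step 1: row=8, L[8]='$', prepend. Next row=LF[8]=0
  step 2: row=0, L[0]='e', prepend. Next row=LF[0]=4
  step 3: row=4, L[4]='l', prepend. Next row=LF[4]=9
  step 4: row=9, L[9]='t', prepend. Next row=LF[9]=11
  step 5: row=11, L[11]='t', prepend. Next row=LF[11]=12
  step 6: row=12, L[12]='e', prepend. Next row=LF[12]=6
  step 7: row=6, L[6]='k', prepend. Next row=LF[6]=7
  step 8: row=7, L[7]='r', prepend. Next row=LF[7]=10
  step 9: row=10, L[10]='e', prepend. Next row=LF[10]=5
  step 10: row=5, L[5]='d', prepend. Next row=LF[5]=3
  step 11: row=3, L[3]='d', prepend. Next row=LF[3]=2
  step 12: row=2, L[2]='a', prepend. Next row=LF[2]=1
  step 13: row=1, L[1]='l', prepend. Next row=LF[1]=8
Reversed output: ladderkettle$

Answer: ladderkettle$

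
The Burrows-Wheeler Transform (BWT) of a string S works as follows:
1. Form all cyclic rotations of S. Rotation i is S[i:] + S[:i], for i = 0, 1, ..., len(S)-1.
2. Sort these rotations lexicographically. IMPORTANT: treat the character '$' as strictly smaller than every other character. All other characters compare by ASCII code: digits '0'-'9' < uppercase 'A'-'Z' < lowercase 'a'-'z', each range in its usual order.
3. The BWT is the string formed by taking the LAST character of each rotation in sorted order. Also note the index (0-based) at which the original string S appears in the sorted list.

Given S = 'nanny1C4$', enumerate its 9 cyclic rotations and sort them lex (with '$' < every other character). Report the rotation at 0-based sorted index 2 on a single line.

Answer: 4$nanny1C

Derivation:
All 9 rotations (rotation i = S[i:]+S[:i]):
  rot[0] = nanny1C4$
  rot[1] = anny1C4$n
  rot[2] = nny1C4$na
  rot[3] = ny1C4$nan
  rot[4] = y1C4$nann
  rot[5] = 1C4$nanny
  rot[6] = C4$nanny1
  rot[7] = 4$nanny1C
  rot[8] = $nanny1C4
Sorted (with $ < everything):
  sorted[0] = $nanny1C4
  sorted[1] = 1C4$nanny
  sorted[2] = 4$nanny1C
  sorted[3] = C4$nanny1
  sorted[4] = anny1C4$n
  sorted[5] = nanny1C4$
  sorted[6] = nny1C4$na
  sorted[7] = ny1C4$nan
  sorted[8] = y1C4$nann
sorted[2] = 4$nanny1C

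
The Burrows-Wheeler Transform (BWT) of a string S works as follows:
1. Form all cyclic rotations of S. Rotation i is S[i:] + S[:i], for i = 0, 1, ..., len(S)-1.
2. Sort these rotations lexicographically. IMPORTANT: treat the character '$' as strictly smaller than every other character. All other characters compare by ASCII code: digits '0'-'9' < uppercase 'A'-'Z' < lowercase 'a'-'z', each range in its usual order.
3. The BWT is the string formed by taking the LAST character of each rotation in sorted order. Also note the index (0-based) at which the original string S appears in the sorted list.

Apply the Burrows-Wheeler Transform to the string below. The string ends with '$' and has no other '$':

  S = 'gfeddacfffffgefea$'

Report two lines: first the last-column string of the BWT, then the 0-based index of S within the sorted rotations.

Answer: aedadeffgegcfffff$
17

Derivation:
All 18 rotations (rotation i = S[i:]+S[:i]):
  rot[0] = gfeddacfffffgefea$
  rot[1] = feddacfffffgefea$g
  rot[2] = eddacfffffgefea$gf
  rot[3] = ddacfffffgefea$gfe
  rot[4] = dacfffffgefea$gfed
  rot[5] = acfffffgefea$gfedd
  rot[6] = cfffffgefea$gfedda
  rot[7] = fffffgefea$gfeddac
  rot[8] = ffffgefea$gfeddacf
  rot[9] = fffgefea$gfeddacff
  rot[10] = ffgefea$gfeddacfff
  rot[11] = fgefea$gfeddacffff
  rot[12] = gefea$gfeddacfffff
  rot[13] = efea$gfeddacfffffg
  rot[14] = fea$gfeddacfffffge
  rot[15] = ea$gfeddacfffffgef
  rot[16] = a$gfeddacfffffgefe
  rot[17] = $gfeddacfffffgefea
Sorted (with $ < everything):
  sorted[0] = $gfeddacfffffgefea  (last char: 'a')
  sorted[1] = a$gfeddacfffffgefe  (last char: 'e')
  sorted[2] = acfffffgefea$gfedd  (last char: 'd')
  sorted[3] = cfffffgefea$gfedda  (last char: 'a')
  sorted[4] = dacfffffgefea$gfed  (last char: 'd')
  sorted[5] = ddacfffffgefea$gfe  (last char: 'e')
  sorted[6] = ea$gfeddacfffffgef  (last char: 'f')
  sorted[7] = eddacfffffgefea$gf  (last char: 'f')
  sorted[8] = efea$gfeddacfffffg  (last char: 'g')
  sorted[9] = fea$gfeddacfffffge  (last char: 'e')
  sorted[10] = feddacfffffgefea$g  (last char: 'g')
  sorted[11] = fffffgefea$gfeddac  (last char: 'c')
  sorted[12] = ffffgefea$gfeddacf  (last char: 'f')
  sorted[13] = fffgefea$gfeddacff  (last char: 'f')
  sorted[14] = ffgefea$gfeddacfff  (last char: 'f')
  sorted[15] = fgefea$gfeddacffff  (last char: 'f')
  sorted[16] = gefea$gfeddacfffff  (last char: 'f')
  sorted[17] = gfeddacfffffgefea$  (last char: '$')
Last column: aedadeffgegcfffff$
Original string S is at sorted index 17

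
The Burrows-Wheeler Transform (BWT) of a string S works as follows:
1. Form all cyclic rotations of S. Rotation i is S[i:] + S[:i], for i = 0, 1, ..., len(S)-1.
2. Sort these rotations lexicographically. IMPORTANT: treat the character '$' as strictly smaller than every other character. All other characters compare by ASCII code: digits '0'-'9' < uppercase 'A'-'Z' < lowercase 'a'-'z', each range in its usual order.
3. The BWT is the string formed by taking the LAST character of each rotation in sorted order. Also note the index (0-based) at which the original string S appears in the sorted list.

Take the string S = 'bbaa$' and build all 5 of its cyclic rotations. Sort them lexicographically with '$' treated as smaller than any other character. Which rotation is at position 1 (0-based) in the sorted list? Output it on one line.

All 5 rotations (rotation i = S[i:]+S[:i]):
  rot[0] = bbaa$
  rot[1] = baa$b
  rot[2] = aa$bb
  rot[3] = a$bba
  rot[4] = $bbaa
Sorted (with $ < everything):
  sorted[0] = $bbaa
  sorted[1] = a$bba
  sorted[2] = aa$bb
  sorted[3] = baa$b
  sorted[4] = bbaa$
sorted[1] = a$bba

Answer: a$bba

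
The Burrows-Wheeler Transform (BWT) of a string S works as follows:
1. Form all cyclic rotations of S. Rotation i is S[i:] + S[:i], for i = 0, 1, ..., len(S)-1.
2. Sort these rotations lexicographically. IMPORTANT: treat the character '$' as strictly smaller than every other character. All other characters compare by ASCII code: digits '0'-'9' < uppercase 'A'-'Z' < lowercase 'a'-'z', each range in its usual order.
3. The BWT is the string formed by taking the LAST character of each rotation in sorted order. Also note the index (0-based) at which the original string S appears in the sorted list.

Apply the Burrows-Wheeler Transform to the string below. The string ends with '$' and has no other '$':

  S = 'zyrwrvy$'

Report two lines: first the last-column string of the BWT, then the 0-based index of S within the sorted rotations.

All 8 rotations (rotation i = S[i:]+S[:i]):
  rot[0] = zyrwrvy$
  rot[1] = yrwrvy$z
  rot[2] = rwrvy$zy
  rot[3] = wrvy$zyr
  rot[4] = rvy$zyrw
  rot[5] = vy$zyrwr
  rot[6] = y$zyrwrv
  rot[7] = $zyrwrvy
Sorted (with $ < everything):
  sorted[0] = $zyrwrvy  (last char: 'y')
  sorted[1] = rvy$zyrw  (last char: 'w')
  sorted[2] = rwrvy$zy  (last char: 'y')
  sorted[3] = vy$zyrwr  (last char: 'r')
  sorted[4] = wrvy$zyr  (last char: 'r')
  sorted[5] = y$zyrwrv  (last char: 'v')
  sorted[6] = yrwrvy$z  (last char: 'z')
  sorted[7] = zyrwrvy$  (last char: '$')
Last column: ywyrrvz$
Original string S is at sorted index 7

Answer: ywyrrvz$
7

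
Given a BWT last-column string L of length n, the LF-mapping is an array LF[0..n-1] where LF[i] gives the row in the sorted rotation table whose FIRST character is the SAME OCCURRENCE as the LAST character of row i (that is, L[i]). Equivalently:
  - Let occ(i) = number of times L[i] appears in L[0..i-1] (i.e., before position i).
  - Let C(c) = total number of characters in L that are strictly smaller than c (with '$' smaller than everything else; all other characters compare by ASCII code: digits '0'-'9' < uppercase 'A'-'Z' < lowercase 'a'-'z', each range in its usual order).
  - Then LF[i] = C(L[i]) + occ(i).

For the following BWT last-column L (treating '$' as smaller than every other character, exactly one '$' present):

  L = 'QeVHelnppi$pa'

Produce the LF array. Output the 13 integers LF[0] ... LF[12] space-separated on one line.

Char counts: '$':1, 'H':1, 'Q':1, 'V':1, 'a':1, 'e':2, 'i':1, 'l':1, 'n':1, 'p':3
C (first-col start): C('$')=0, C('H')=1, C('Q')=2, C('V')=3, C('a')=4, C('e')=5, C('i')=7, C('l')=8, C('n')=9, C('p')=10
L[0]='Q': occ=0, LF[0]=C('Q')+0=2+0=2
L[1]='e': occ=0, LF[1]=C('e')+0=5+0=5
L[2]='V': occ=0, LF[2]=C('V')+0=3+0=3
L[3]='H': occ=0, LF[3]=C('H')+0=1+0=1
L[4]='e': occ=1, LF[4]=C('e')+1=5+1=6
L[5]='l': occ=0, LF[5]=C('l')+0=8+0=8
L[6]='n': occ=0, LF[6]=C('n')+0=9+0=9
L[7]='p': occ=0, LF[7]=C('p')+0=10+0=10
L[8]='p': occ=1, LF[8]=C('p')+1=10+1=11
L[9]='i': occ=0, LF[9]=C('i')+0=7+0=7
L[10]='$': occ=0, LF[10]=C('$')+0=0+0=0
L[11]='p': occ=2, LF[11]=C('p')+2=10+2=12
L[12]='a': occ=0, LF[12]=C('a')+0=4+0=4

Answer: 2 5 3 1 6 8 9 10 11 7 0 12 4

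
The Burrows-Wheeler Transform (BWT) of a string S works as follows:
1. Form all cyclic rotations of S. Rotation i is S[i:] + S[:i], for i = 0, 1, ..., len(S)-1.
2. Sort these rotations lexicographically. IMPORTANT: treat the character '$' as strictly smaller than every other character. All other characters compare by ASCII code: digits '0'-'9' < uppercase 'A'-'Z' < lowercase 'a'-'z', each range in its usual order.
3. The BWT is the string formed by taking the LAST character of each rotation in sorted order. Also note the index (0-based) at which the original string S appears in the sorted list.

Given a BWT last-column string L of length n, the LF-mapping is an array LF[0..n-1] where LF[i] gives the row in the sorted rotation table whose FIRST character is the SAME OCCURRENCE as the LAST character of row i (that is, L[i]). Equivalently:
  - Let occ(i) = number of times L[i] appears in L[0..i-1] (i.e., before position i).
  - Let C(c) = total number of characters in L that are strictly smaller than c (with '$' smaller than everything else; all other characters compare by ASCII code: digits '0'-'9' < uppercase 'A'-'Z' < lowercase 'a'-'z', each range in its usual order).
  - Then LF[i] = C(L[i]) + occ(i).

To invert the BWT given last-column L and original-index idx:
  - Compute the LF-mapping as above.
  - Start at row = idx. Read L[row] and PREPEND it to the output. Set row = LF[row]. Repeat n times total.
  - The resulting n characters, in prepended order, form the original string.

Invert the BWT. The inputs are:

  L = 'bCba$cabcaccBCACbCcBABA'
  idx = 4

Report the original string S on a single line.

Answer: BaBcaAccBcCaCbAcCbbCAb$

Derivation:
LF mapping: 14 7 15 11 0 18 12 16 19 13 20 21 4 8 1 9 17 10 22 5 2 6 3
Walk LF starting at row 4, prepending L[row]:
  step 1: row=4, L[4]='$', prepend. Next row=LF[4]=0
  step 2: row=0, L[0]='b', prepend. Next row=LF[0]=14
  step 3: row=14, L[14]='A', prepend. Next row=LF[14]=1
  step 4: row=1, L[1]='C', prepend. Next row=LF[1]=7
  step 5: row=7, L[7]='b', prepend. Next row=LF[7]=16
  step 6: row=16, L[16]='b', prepend. Next row=LF[16]=17
  step 7: row=17, L[17]='C', prepend. Next row=LF[17]=10
  step 8: row=10, L[10]='c', prepend. Next row=LF[10]=20
  step 9: row=20, L[20]='A', prepend. Next row=LF[20]=2
  step 10: row=2, L[2]='b', prepend. Next row=LF[2]=15
  step 11: row=15, L[15]='C', prepend. Next row=LF[15]=9
  step 12: row=9, L[9]='a', prepend. Next row=LF[9]=13
  step 13: row=13, L[13]='C', prepend. Next row=LF[13]=8
  step 14: row=8, L[8]='c', prepend. Next row=LF[8]=19
  step 15: row=19, L[19]='B', prepend. Next row=LF[19]=5
  step 16: row=5, L[5]='c', prepend. Next row=LF[5]=18
  step 17: row=18, L[18]='c', prepend. Next row=LF[18]=22
  step 18: row=22, L[22]='A', prepend. Next row=LF[22]=3
  step 19: row=3, L[3]='a', prepend. Next row=LF[3]=11
  step 20: row=11, L[11]='c', prepend. Next row=LF[11]=21
  step 21: row=21, L[21]='B', prepend. Next row=LF[21]=6
  step 22: row=6, L[6]='a', prepend. Next row=LF[6]=12
  step 23: row=12, L[12]='B', prepend. Next row=LF[12]=4
Reversed output: BaBcaAccBcCaCbAcCbbCAb$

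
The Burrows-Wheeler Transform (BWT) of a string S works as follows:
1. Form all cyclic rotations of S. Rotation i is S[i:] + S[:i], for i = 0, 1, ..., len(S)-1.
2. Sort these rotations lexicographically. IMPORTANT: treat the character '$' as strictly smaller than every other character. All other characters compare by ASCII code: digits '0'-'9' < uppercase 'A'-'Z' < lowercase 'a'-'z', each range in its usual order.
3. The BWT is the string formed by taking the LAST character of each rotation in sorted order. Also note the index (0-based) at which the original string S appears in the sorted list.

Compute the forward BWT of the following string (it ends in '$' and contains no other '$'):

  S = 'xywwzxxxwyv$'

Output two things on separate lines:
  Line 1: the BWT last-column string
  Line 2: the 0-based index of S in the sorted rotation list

All 12 rotations (rotation i = S[i:]+S[:i]):
  rot[0] = xywwzxxxwyv$
  rot[1] = ywwzxxxwyv$x
  rot[2] = wwzxxxwyv$xy
  rot[3] = wzxxxwyv$xyw
  rot[4] = zxxxwyv$xyww
  rot[5] = xxxwyv$xywwz
  rot[6] = xxwyv$xywwzx
  rot[7] = xwyv$xywwzxx
  rot[8] = wyv$xywwzxxx
  rot[9] = yv$xywwzxxxw
  rot[10] = v$xywwzxxxwy
  rot[11] = $xywwzxxxwyv
Sorted (with $ < everything):
  sorted[0] = $xywwzxxxwyv  (last char: 'v')
  sorted[1] = v$xywwzxxxwy  (last char: 'y')
  sorted[2] = wwzxxxwyv$xy  (last char: 'y')
  sorted[3] = wyv$xywwzxxx  (last char: 'x')
  sorted[4] = wzxxxwyv$xyw  (last char: 'w')
  sorted[5] = xwyv$xywwzxx  (last char: 'x')
  sorted[6] = xxwyv$xywwzx  (last char: 'x')
  sorted[7] = xxxwyv$xywwz  (last char: 'z')
  sorted[8] = xywwzxxxwyv$  (last char: '$')
  sorted[9] = yv$xywwzxxxw  (last char: 'w')
  sorted[10] = ywwzxxxwyv$x  (last char: 'x')
  sorted[11] = zxxxwyv$xyww  (last char: 'w')
Last column: vyyxwxxz$wxw
Original string S is at sorted index 8

Answer: vyyxwxxz$wxw
8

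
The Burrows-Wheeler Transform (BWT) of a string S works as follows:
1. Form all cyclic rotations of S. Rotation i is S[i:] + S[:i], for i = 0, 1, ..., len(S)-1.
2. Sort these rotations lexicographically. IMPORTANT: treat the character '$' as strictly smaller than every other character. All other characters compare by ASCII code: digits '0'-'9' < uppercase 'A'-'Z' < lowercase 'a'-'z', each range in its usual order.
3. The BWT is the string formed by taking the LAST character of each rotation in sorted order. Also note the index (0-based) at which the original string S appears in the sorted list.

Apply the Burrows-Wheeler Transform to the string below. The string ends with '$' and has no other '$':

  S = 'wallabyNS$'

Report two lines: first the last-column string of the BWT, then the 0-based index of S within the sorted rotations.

Answer: SyNlwala$b
8

Derivation:
All 10 rotations (rotation i = S[i:]+S[:i]):
  rot[0] = wallabyNS$
  rot[1] = allabyNS$w
  rot[2] = llabyNS$wa
  rot[3] = labyNS$wal
  rot[4] = abyNS$wall
  rot[5] = byNS$walla
  rot[6] = yNS$wallab
  rot[7] = NS$wallaby
  rot[8] = S$wallabyN
  rot[9] = $wallabyNS
Sorted (with $ < everything):
  sorted[0] = $wallabyNS  (last char: 'S')
  sorted[1] = NS$wallaby  (last char: 'y')
  sorted[2] = S$wallabyN  (last char: 'N')
  sorted[3] = abyNS$wall  (last char: 'l')
  sorted[4] = allabyNS$w  (last char: 'w')
  sorted[5] = byNS$walla  (last char: 'a')
  sorted[6] = labyNS$wal  (last char: 'l')
  sorted[7] = llabyNS$wa  (last char: 'a')
  sorted[8] = wallabyNS$  (last char: '$')
  sorted[9] = yNS$wallab  (last char: 'b')
Last column: SyNlwala$b
Original string S is at sorted index 8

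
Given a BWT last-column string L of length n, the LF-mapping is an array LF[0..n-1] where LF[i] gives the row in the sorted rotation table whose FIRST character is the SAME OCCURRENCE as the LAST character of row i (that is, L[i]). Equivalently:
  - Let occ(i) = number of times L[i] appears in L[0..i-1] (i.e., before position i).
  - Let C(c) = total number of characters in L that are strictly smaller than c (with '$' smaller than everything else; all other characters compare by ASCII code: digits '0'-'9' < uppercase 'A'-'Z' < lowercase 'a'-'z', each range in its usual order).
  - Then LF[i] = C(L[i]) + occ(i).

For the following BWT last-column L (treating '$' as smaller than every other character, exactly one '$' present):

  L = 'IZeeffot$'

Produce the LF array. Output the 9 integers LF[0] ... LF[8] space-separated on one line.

Char counts: '$':1, 'I':1, 'Z':1, 'e':2, 'f':2, 'o':1, 't':1
C (first-col start): C('$')=0, C('I')=1, C('Z')=2, C('e')=3, C('f')=5, C('o')=7, C('t')=8
L[0]='I': occ=0, LF[0]=C('I')+0=1+0=1
L[1]='Z': occ=0, LF[1]=C('Z')+0=2+0=2
L[2]='e': occ=0, LF[2]=C('e')+0=3+0=3
L[3]='e': occ=1, LF[3]=C('e')+1=3+1=4
L[4]='f': occ=0, LF[4]=C('f')+0=5+0=5
L[5]='f': occ=1, LF[5]=C('f')+1=5+1=6
L[6]='o': occ=0, LF[6]=C('o')+0=7+0=7
L[7]='t': occ=0, LF[7]=C('t')+0=8+0=8
L[8]='$': occ=0, LF[8]=C('$')+0=0+0=0

Answer: 1 2 3 4 5 6 7 8 0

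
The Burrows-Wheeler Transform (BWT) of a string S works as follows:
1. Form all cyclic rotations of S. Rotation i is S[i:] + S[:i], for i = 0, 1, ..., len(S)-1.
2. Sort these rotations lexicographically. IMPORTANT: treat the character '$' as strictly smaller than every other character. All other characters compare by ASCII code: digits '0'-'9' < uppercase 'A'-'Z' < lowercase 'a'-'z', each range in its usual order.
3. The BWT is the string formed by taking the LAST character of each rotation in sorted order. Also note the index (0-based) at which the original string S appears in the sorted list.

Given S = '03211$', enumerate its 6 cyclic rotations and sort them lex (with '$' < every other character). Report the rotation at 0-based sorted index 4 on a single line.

All 6 rotations (rotation i = S[i:]+S[:i]):
  rot[0] = 03211$
  rot[1] = 3211$0
  rot[2] = 211$03
  rot[3] = 11$032
  rot[4] = 1$0321
  rot[5] = $03211
Sorted (with $ < everything):
  sorted[0] = $03211
  sorted[1] = 03211$
  sorted[2] = 1$0321
  sorted[3] = 11$032
  sorted[4] = 211$03
  sorted[5] = 3211$0
sorted[4] = 211$03

Answer: 211$03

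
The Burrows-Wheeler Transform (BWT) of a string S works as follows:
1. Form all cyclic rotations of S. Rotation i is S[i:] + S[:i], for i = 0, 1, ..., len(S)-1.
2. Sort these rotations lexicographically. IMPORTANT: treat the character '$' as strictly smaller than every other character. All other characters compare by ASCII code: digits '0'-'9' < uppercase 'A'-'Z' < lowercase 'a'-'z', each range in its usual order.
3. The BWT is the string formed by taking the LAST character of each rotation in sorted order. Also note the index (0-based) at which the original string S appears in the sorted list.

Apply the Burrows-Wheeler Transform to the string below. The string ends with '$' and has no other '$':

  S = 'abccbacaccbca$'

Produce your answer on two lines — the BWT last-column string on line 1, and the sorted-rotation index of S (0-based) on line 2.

Answer: ac$bcccabaccba
2

Derivation:
All 14 rotations (rotation i = S[i:]+S[:i]):
  rot[0] = abccbacaccbca$
  rot[1] = bccbacaccbca$a
  rot[2] = ccbacaccbca$ab
  rot[3] = cbacaccbca$abc
  rot[4] = bacaccbca$abcc
  rot[5] = acaccbca$abccb
  rot[6] = caccbca$abccba
  rot[7] = accbca$abccbac
  rot[8] = ccbca$abccbaca
  rot[9] = cbca$abccbacac
  rot[10] = bca$abccbacacc
  rot[11] = ca$abccbacaccb
  rot[12] = a$abccbacaccbc
  rot[13] = $abccbacaccbca
Sorted (with $ < everything):
  sorted[0] = $abccbacaccbca  (last char: 'a')
  sorted[1] = a$abccbacaccbc  (last char: 'c')
  sorted[2] = abccbacaccbca$  (last char: '$')
  sorted[3] = acaccbca$abccb  (last char: 'b')
  sorted[4] = accbca$abccbac  (last char: 'c')
  sorted[5] = bacaccbca$abcc  (last char: 'c')
  sorted[6] = bca$abccbacacc  (last char: 'c')
  sorted[7] = bccbacaccbca$a  (last char: 'a')
  sorted[8] = ca$abccbacaccb  (last char: 'b')
  sorted[9] = caccbca$abccba  (last char: 'a')
  sorted[10] = cbacaccbca$abc  (last char: 'c')
  sorted[11] = cbca$abccbacac  (last char: 'c')
  sorted[12] = ccbacaccbca$ab  (last char: 'b')
  sorted[13] = ccbca$abccbaca  (last char: 'a')
Last column: ac$bcccabaccba
Original string S is at sorted index 2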